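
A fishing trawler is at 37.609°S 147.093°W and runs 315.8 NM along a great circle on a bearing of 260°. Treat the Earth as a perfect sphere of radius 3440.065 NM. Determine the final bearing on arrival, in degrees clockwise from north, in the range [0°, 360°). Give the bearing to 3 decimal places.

δ = 315.8/3440.065 = 0.091801 rad (5.2598°).
With φ₁ = -37.609° = -0.656401 rad and θ = 260° = 4.537856 rad:
Destination latitude: φ₂ = arcsin( sin φ₁ cos δ + cos φ₁ sin δ cos θ ) = arcsin(-0.620311) = -38.339°.
For the longitude increment, Δλ = atan2( sin θ sin δ cos φ₁, cos δ − sin φ₁ sin φ₂ ) = atan2(-0.071518, 0.617233) = -6.609°.
λ₂ = -147.093° + -6.609° = -153.702°.
The forward bearing on arrival equals the back-azimuth from the destination plus 180°.
Back-azimuth from P₂ (-38.339°, -153.702°) to P₁ (-37.609°, -147.093°), with Δλ' = λ₁ − λ₂ = 6.609°: atan2( sin Δλ' cos φ₁ , cos φ₂ sin φ₁ − sin φ₂ cos φ₁ cos Δλ' ) = 84.070°.
Final bearing = (84.070° + 180°) mod 360° = 264.070°.

final bearing 264.070°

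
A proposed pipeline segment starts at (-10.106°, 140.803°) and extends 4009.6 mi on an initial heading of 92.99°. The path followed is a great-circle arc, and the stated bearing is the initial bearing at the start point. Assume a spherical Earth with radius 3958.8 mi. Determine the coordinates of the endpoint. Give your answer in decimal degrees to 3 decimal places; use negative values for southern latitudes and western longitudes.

Angular distance δ = d/R = 4009.6 / 3958.8 = 1.012832 rad.
Converting: φ₁ = -0.176383 rad, θ = 1.622982 rad.
sin φ₂ = sin φ₁ cos δ + cos φ₁ sin δ cos θ = (-0.175470)(0.529460) + (0.984485)(0.848335)(-0.052162) = -0.136468
φ₂ = asin(-0.136468) = -0.136895 rad = -7.844°.
Δλ = atan2( sin θ sin δ cos φ₁ , cos δ − sin φ₁ sin φ₂ ) = atan2(0.834036, 0.505514) = 1.025899 rad = 58.780°.
λ₂ = 140.803° + 58.780° = 199.583°, normalized to (−180°, 180°] → -160.417°.

latitude -7.844°, longitude -160.417°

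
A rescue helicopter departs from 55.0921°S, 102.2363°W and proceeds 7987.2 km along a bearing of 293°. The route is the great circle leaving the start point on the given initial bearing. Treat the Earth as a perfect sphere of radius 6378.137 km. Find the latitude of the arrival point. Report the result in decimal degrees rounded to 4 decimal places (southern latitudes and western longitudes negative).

latitude -2.5483°

Central angle δ = d/R = 1.252278 rad.
Converting: φ₁ = -0.961539 rad, θ = 5.113815 rad.
sin φ₂ = sin φ₁ cos δ + cos φ₁ sin δ cos θ = (-0.820073)(0.313160) + (0.572259)(0.949700)(0.390731) = -0.044462
φ₂ = asin(-0.044462) = -0.044476 rad = -2.5483°.
Then Δλ = atan2(-0.500271, 0.276698) = -1.065579 rad, from sin θ sin δ cos φ₁ over cos δ − sin φ₁ sin φ₂.
λ₂ = λ₁ + Δλ = -163.2895°.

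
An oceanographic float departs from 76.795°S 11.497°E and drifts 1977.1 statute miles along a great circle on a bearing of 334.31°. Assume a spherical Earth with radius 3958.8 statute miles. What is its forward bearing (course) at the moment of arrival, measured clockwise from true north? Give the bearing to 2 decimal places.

Angular distance δ = d/R = 1977.1 / 3958.8 = 0.499419 rad.
Converting: φ₁ = -1.340326 rad, θ = 5.834810 rad.
Applying the spherical law of cosines for sides, sin φ₂ = sin φ₁ cos δ + cos φ₁ sin δ cos θ = -0.756062, so φ₂ = -49.118°.
For the longitude increment, Δλ = atan2( sin θ sin δ cos φ₁, cos δ − sin φ₁ sin φ₂ ) = atan2(-0.047426, 0.141790) = -18.494°.
λ₂ = λ₁ + Δλ = -6.997°.
The forward bearing on arrival equals the back-azimuth from the destination plus 180°.
Back-azimuth from P₂ (-49.12°, -7.00°) to P₁ (-76.80°, 11.50°), with Δλ' = λ₁ − λ₂ = 18.49°: atan2( sin Δλ' cos φ₁ , cos φ₂ sin φ₁ − sin φ₂ cos φ₁ cos Δλ' ) = 171.30°.
Final bearing = (171.30° + 180°) mod 360° = 351.30°.

final bearing 351.30°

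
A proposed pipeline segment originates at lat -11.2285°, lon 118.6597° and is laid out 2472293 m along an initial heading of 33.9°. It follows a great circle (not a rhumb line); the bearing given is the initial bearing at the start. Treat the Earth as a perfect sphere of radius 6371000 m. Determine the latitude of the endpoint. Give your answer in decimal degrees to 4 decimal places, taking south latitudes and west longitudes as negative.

latitude 7.3431°

Angular distance δ = d/R = 2472293 / 6371000 = 0.388054 rad.
Converting: φ₁ = -0.195974 rad, θ = 0.591667 rad.
sin φ₂ = sin φ₁ cos δ + cos φ₁ sin δ cos θ = (-0.194722)(0.925647) + (0.980858)(0.378388)(0.830012) = 0.127811
φ₂ = asin(0.127811) = 0.128161 rad = 7.3431°.
For the longitude increment, Δλ = atan2( sin θ sin δ cos φ₁, cos δ − sin φ₁ sin φ₂ ) = atan2(0.207004, 0.950535) = 12.2859°.
λ₂ = 118.6597° + 12.2859° = 130.9456°.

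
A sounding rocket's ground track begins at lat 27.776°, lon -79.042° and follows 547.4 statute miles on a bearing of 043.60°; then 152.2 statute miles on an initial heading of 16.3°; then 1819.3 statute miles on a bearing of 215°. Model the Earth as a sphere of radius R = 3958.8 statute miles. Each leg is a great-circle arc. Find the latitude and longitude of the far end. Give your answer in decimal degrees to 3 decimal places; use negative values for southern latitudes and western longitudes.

latitude 12.955°, longitude -86.881°

Apply the spherical direct solution leg by leg, carrying full precision between legs.
Leg 1: from (27.776°, -79.042°), δ = 547.4/3958.8 = 0.138274 rad, θ = 43.6° → φ = 33.359°, λ = -72.507°.
Leg 2: from (33.359°, -72.507°), δ = 152.2/3958.8 = 0.038446 rad, θ = 16.3° → φ = 35.471°, λ = -71.748°.
Leg 3: from (35.471°, -71.748°), δ = 1819.3/3958.8 = 0.459558 rad, θ = 215° → φ = 12.955°, λ = -86.881°.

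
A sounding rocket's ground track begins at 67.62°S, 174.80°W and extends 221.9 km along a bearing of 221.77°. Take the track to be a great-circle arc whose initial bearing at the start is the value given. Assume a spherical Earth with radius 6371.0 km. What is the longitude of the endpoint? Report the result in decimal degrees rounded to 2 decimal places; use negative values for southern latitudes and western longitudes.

Central angle δ = d/R = 0.034830 rad.
With φ₁ = -67.62° = -1.180192 rad and θ = 221.77° = 3.870617 rad:
sin φ₂ = sin φ₁ cos δ + cos φ₁ sin δ cos θ = (-0.924679)(0.999394) + (0.380748)(0.034823)(-0.745825) = -0.934007
φ₂ = asin(-0.934007) = -1.205469 rad = -69.07°.
Δλ = atan2( sin θ sin δ cos φ₁ , cos δ − sin φ₁ sin φ₂ ) = atan2(-0.008832, 0.135737) = -0.064976 rad = -3.72°.
λ₂ = -174.80° + -3.72° = -178.52°.

longitude -178.52°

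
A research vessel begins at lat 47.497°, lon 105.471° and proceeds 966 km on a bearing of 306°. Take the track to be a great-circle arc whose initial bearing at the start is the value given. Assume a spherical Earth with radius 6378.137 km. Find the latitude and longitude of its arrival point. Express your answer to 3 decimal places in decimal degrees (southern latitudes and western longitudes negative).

latitude 52.066°, longitude 94.019°

The arc subtends δ = 966/6378.137 = 0.151455 rad at the centre.
Start latitude φ₁ = 0.828979 rad; initial bearing θ = 5.340708 rad.
Destination latitude: φ₂ = arcsin( sin φ₁ cos δ + cos φ₁ sin δ cos θ ) = arcsin(0.788719) = 52.066°.
For the longitude increment, Δλ = atan2( sin θ sin δ cos φ₁, cos δ − sin φ₁ sin φ₂ ) = atan2(-0.082468, 0.407076) = -11.452°.
Hence λ₂ = 105.471° + -11.452° = 94.019°.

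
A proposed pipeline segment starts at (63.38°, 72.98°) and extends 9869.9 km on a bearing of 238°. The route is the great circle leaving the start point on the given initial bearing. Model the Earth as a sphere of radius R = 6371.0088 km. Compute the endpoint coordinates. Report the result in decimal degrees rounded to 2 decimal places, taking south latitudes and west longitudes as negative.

latitude -12.60°, longitude 12.67°

Central angle δ = d/R = 1.549190 rad.
Converting: φ₁ = 1.106190 rad, θ = 4.153884 rad.
Applying the spherical law of cosines for sides, sin φ₂ = sin φ₁ cos δ + cos φ₁ sin δ cos θ = -0.218071, so φ₂ = -12.60°.
Δλ = atan2( sin θ sin δ cos φ₁ , cos δ − sin φ₁ sin φ₂ ) = atan2(-0.379897, 0.216560) = -1.052690 rad = -60.31°.
λ₂ = 72.98° + -60.31° = 12.67°.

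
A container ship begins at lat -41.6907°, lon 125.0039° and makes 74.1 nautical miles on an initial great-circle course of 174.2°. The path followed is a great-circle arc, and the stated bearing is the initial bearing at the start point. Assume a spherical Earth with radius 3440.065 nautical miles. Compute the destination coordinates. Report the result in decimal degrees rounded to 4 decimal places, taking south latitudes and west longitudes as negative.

Central angle δ = d/R = 0.021540 rad.
Converting: φ₁ = -0.727640 rad, θ = 3.040364 rad.
Destination latitude: φ₂ = arcsin( sin φ₁ cos δ + cos φ₁ sin δ cos θ ) = arcsin(-0.680956) = -42.9184°.
For the longitude increment, Δλ = atan2( sin θ sin δ cos φ₁, cos δ − sin φ₁ sin φ₂ ) = atan2(0.001625, 0.546858) = 0.1703°.
λ₂ = 125.0039° + 0.1703° = 125.1742°.

latitude -42.9184°, longitude 125.1742°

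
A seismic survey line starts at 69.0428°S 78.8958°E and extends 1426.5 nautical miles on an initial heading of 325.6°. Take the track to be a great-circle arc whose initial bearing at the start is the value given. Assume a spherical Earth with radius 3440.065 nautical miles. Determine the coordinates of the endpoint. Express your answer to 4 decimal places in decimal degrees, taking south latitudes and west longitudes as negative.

latitude -47.3751°, longitude 59.2551°

δ = 1426.5/3440.065 = 0.414672 rad (23.7590°).
With φ₁ = -69.0428° = -1.205024 rad and θ = 325.6° = 5.682792 rad:
sin φ₂ = sin φ₁ cos δ + cos φ₁ sin δ cos θ = (-0.933848)(0.915248) + (0.357670)(0.402890)(0.825113) = -0.735802
φ₂ = asin(-0.735802) = -0.826851 rad = -47.3751°.
Then Δλ = atan2(-0.081413, 0.228121) = -0.342795 rad, from sin θ sin δ cos φ₁ over cos δ − sin φ₁ sin φ₂.
λ₂ = 78.8958° + -19.6407° = 59.2551°.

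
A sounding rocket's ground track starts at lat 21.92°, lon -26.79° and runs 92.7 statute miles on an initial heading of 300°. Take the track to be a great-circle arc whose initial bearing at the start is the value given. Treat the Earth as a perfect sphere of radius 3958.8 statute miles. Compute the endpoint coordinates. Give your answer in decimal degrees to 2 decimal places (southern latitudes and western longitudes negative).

latitude 22.59°, longitude -28.05°

Central angle δ = d/R = 0.023416 rad.
Converting: φ₁ = 0.382576 rad, θ = 5.235988 rad.
Destination latitude: φ₂ = arcsin( sin φ₁ cos δ + cos φ₁ sin δ cos θ ) = arcsin(0.384070) = 22.59°.
Then Δλ = atan2(-0.018811, 0.856348) = -0.021963 rad, from sin θ sin δ cos φ₁ over cos δ − sin φ₁ sin φ₂.
λ₂ = -26.79° + -1.26° = -28.05°.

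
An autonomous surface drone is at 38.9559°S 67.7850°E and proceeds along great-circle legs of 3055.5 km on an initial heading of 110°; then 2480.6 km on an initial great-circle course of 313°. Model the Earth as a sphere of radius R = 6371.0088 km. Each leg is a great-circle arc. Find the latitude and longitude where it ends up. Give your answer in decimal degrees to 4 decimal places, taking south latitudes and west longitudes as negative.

latitude -26.0966°, longitude 86.0589°

Apply the spherical direct solution leg by leg, carrying full precision between legs.
Leg 1: from (-38.9559°, 67.7850°), δ = 3055.5/6371.0088 = 0.479594 rad, θ = 110° → φ = -42.8837°, λ = 104.0659°.
Leg 2: from (-42.8837°, 104.0659°), δ = 2480.6/6371.0088 = 0.389357 rad, θ = 313° → φ = -26.0966°, λ = 86.0589°.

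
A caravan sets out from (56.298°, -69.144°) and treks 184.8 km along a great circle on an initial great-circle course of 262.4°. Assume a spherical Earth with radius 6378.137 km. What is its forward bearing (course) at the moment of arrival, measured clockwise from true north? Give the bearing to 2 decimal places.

Central angle δ = d/R = 0.028974 rad.
With φ₁ = 56.298° = 0.982585 rad and θ = 262.4° = 4.579744 rad:
Applying the spherical law of cosines for sides, sin φ₂ = sin φ₁ cos δ + cos φ₁ sin δ cos θ = 0.829460, so φ₂ = 56.043°.
Then Δλ = atan2(-0.015933, 0.309524) = -0.051432 rad, from sin θ sin δ cos φ₁ over cos δ − sin φ₁ sin φ₂.
λ₂ = -69.144° + -2.947° = -72.091°.
The forward bearing on arrival equals the back-azimuth from the destination plus 180°.
Back-azimuth from P₂ (56.04°, -72.09°) to P₁ (56.30°, -69.14°), with Δλ' = λ₁ − λ₂ = 2.95°: atan2( sin Δλ' cos φ₁ , cos φ₂ sin φ₁ − sin φ₂ cos φ₁ cos Δλ' ) = 79.95°.
Final bearing = (79.95° + 180°) mod 360° = 259.95°.

final bearing 259.95°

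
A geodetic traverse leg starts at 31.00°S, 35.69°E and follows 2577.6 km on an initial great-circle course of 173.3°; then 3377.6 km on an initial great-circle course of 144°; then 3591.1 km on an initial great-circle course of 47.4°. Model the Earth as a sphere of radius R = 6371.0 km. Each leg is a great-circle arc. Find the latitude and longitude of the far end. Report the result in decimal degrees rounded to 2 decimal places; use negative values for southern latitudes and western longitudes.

Apply the spherical direct solution leg by leg, carrying full precision between legs.
Leg 1: from (-31.00°, 35.69°), δ = 2577.6/6371 = 0.404583 rad, θ = 173.3° → φ = -53.96°, λ = 40.17°.
Leg 2: from (-53.96°, 40.17°), δ = 3377.6/6371 = 0.530152 rad, θ = 144° → φ = -69.77°, λ = 99.41°.
Leg 3: from (-69.77°, 99.41°), δ = 3591.1/6371 = 0.563663 rad, θ = 47.4° → φ = -41.92°, λ = 131.32°.

latitude -41.92°, longitude 131.32°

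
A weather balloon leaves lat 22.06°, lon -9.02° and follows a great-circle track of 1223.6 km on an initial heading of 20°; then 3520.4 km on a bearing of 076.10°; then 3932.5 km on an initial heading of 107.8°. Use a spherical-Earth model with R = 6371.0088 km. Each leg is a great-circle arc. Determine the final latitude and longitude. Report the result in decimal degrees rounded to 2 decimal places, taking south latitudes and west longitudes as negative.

latitude 18.17°, longitude 68.88°

Apply the spherical direct solution leg by leg, carrying full precision between legs.
Leg 1: from (22.06°, -9.02°), δ = 1223.6/6371.0088 = 0.192057 rad, θ = 20° → φ = 32.34°, λ = -4.59°.
Leg 2: from (32.34°, -4.59°), δ = 3520.4/6371.0088 = 0.552566 rad, θ = 76.1° → φ = 34.18°, λ = 33.43°.
Leg 3: from (34.18°, 33.43°), δ = 3932.5/6371.0088 = 0.617249 rad, θ = 107.8° → φ = 18.17°, λ = 68.88°.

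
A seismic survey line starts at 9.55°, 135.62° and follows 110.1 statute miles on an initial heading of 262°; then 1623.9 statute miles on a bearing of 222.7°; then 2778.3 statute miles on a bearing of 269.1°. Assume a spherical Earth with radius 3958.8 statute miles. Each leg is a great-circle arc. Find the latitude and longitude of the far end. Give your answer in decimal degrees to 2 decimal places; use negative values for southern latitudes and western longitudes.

latitude -6.74°, longitude 77.63°

Apply the spherical direct solution leg by leg, carrying full precision between legs.
Leg 1: from (9.55°, 135.62°), δ = 110.1/3958.8 = 0.027811 rad, θ = 262° → φ = 9.32°, λ = 134.02°.
Leg 2: from (9.32°, 134.02°), δ = 1623.9/3958.8 = 0.410200 rad, θ = 222.7° → φ = -8.08°, λ = 118.17°.
Leg 3: from (-8.08°, 118.17°), δ = 2778.3/3958.8 = 0.701804 rad, θ = 269.1° → φ = -6.74°, λ = 77.63°.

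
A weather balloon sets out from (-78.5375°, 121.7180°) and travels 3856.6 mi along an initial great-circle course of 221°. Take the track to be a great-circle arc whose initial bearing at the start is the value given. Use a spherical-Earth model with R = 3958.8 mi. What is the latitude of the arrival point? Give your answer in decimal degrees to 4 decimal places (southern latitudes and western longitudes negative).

Central angle δ = d/R = 0.974184 rad.
Converting: φ₁ = -1.370738 rad, θ = 3.857178 rad.
Applying the spherical law of cosines for sides, sin φ₂ = sin φ₁ cos δ + cos φ₁ sin δ cos θ = -0.674708, so φ₂ = -42.4315°.
Δλ = atan2( sin θ sin δ cos φ₁ , cos δ − sin φ₁ sin φ₂ ) = atan2(-0.107853, -0.099408) = -2.315470 rad = -132.6666°.
λ₂ = λ₁ + Δλ = -10.9486°.

latitude -42.4315°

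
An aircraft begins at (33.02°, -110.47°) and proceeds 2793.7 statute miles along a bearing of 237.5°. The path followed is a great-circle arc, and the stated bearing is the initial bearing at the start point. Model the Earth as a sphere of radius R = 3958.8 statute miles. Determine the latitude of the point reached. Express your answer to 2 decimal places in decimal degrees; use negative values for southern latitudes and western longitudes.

latitude 7.04°

The arc subtends δ = 2793.7/3958.8 = 0.705694 rad at the centre.
With φ₁ = 33.02° = 0.576308 rad and θ = 237.5° = 4.145157 rad:
Applying the spherical law of cosines for sides, sin φ₂ = sin φ₁ cos δ + cos φ₁ sin δ cos θ = 0.122594, so φ₂ = 7.04°.
Δλ = atan2( sin θ sin δ cos φ₁ , cos δ − sin φ₁ sin φ₂ ) = atan2(-0.458642, 0.694356) = -0.583741 rad = -33.45°.
Hence λ₂ = -110.47° + -33.45° = -143.92°.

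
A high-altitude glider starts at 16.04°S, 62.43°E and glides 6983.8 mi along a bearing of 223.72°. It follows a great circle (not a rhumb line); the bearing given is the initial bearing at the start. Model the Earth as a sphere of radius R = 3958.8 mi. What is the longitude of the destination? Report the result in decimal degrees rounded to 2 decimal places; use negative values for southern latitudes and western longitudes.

Angular distance δ = d/R = 6983.8 / 3958.8 = 1.764120 rad.
With φ₁ = -16.04° = -0.279951 rad and θ = 223.72° = 3.904651 rad:
sin φ₂ = sin φ₁ cos δ + cos φ₁ sin δ cos θ = (-0.276308)(-0.192122) + (0.961069)(0.981371)(-0.722726) = -0.628565
φ₂ = asin(-0.628565) = -0.679707 rad = -38.94°.
Then Δλ = atan2(-0.651854, -0.365800) = -2.082174 rad, from sin θ sin δ cos φ₁ over cos δ − sin φ₁ sin φ₂.
λ₂ = 62.43° + -119.30° = -56.87°.

longitude -56.87°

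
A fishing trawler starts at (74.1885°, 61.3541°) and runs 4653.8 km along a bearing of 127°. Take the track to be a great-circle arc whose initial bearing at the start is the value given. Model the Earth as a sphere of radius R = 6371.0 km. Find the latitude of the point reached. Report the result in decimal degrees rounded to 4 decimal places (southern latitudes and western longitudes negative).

latitude 37.3924°

Central angle δ = d/R = 0.730466 rad.
Converting: φ₁ = 1.294834 rad, θ = 2.216568 rad.
Applying the spherical law of cosines for sides, sin φ₂ = sin φ₁ cos δ + cos φ₁ sin δ cos θ = 0.607271, so φ₂ = 37.3924°.
Then Δλ = atan2(0.145191, 0.160570) = 0.735145 rad, from sin θ sin δ cos φ₁ over cos δ − sin φ₁ sin φ₂.
λ₂ = λ₁ + Δλ = 103.4748°.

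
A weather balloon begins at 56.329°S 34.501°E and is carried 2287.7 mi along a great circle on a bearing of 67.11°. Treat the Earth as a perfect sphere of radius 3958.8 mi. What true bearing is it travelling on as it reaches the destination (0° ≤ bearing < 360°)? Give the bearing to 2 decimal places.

final bearing 38.80°

Angular distance δ = d/R = 2287.7 / 3958.8 = 0.577877 rad.
Start latitude φ₁ = -0.983127 rad; initial bearing θ = 1.171290 rad.
sin φ₂ = sin φ₁ cos δ + cos φ₁ sin δ cos θ = (-0.832235)(0.837624) + (0.554423)(0.546247)(0.388963) = -0.579302
φ₂ = asin(-0.579302) = -0.617872 rad = -35.401°.
Then Δλ = atan2(0.279003, 0.355509) = 0.665404 rad, from sin θ sin δ cos φ₁ over cos δ − sin φ₁ sin φ₂.
Hence λ₂ = 34.501° + 38.125° = 72.626°.
The forward bearing on arrival equals the back-azimuth from the destination plus 180°.
Back-azimuth from P₂ (-35.40°, 72.63°) to P₁ (-56.33°, 34.50°), with Δλ' = λ₁ − λ₂ = -38.12°: atan2( sin Δλ' cos φ₁ , cos φ₂ sin φ₁ − sin φ₂ cos φ₁ cos Δλ' ) = 218.80°.
Final bearing = (218.80° + 180°) mod 360° = 38.80°.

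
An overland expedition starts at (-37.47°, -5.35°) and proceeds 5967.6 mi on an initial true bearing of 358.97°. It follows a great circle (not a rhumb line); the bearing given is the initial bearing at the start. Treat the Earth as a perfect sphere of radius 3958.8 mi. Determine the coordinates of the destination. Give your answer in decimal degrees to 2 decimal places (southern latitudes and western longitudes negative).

δ = 5967.6/3958.8 = 1.507426 rad (86.3692°).
Converting: φ₁ = -0.653975 rad, θ = 6.265208 rad.
Destination latitude: φ₂ = arcsin( sin φ₁ cos δ + cos φ₁ sin δ cos θ ) = arcsin(0.753426) = 48.89°.
Then Δλ = atan2(-0.014238, 0.521671) = -0.027287 rad, from sin θ sin δ cos φ₁ over cos δ − sin φ₁ sin φ₂.
λ₂ = λ₁ + Δλ = -6.91°.

latitude 48.89°, longitude -6.91°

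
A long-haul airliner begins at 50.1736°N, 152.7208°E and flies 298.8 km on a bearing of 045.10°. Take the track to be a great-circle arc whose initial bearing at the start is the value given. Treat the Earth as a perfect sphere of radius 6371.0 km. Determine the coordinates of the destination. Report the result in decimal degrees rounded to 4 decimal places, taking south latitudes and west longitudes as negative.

latitude 52.0306°, longitude 155.8150°

The arc subtends δ = 298.8/6371 = 0.046900 rad at the centre.
Start latitude φ₁ = 0.875695 rad; initial bearing θ = 0.787143 rad.
sin φ₂ = sin φ₁ cos δ + cos φ₁ sin δ cos θ = (0.767989)(0.998900) + (0.640464)(0.046883)(0.705872) = 0.788339
φ₂ = asin(0.788339) = 0.908105 rad = 52.0306°.
Then Δλ = atan2(0.021269, 0.393465) = 0.054003 rad, from sin θ sin δ cos φ₁ over cos δ − sin φ₁ sin φ₂.
λ₂ = λ₁ + Δλ = 155.8150°.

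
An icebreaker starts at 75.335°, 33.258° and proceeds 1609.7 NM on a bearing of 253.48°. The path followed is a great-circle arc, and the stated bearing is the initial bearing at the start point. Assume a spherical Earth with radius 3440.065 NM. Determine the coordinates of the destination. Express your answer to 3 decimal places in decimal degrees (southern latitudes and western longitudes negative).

Angular distance δ = d/R = 1609.7 / 3440.065 = 0.467927 rad.
Start latitude φ₁ = 1.314844 rad; initial bearing θ = 4.424061 rad.
Destination latitude: φ₂ = arcsin( sin φ₁ cos δ + cos φ₁ sin δ cos θ ) = arcsin(0.830960) = 56.198°.
Δλ = atan2( sin θ sin δ cos φ₁ , cos δ − sin φ₁ sin φ₂ ) = atan2(-0.109474, 0.088615) = -0.890311 rad = -51.011°.
λ₂ = 33.258° + -51.011° = -17.753°.

latitude 56.198°, longitude -17.753°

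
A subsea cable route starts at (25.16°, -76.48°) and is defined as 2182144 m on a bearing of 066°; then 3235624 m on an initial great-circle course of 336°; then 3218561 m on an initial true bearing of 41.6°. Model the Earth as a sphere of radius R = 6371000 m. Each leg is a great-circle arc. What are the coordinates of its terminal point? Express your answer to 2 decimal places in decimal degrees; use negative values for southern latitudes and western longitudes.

latitude 68.48°, longitude -15.37°

Apply the spherical direct solution leg by leg, carrying full precision between legs.
Leg 1: from (25.16°, -76.48°), δ = 2182144/6371000 = 0.342512 rad, θ = 66° → φ = 31.61°, λ = -55.36°.
Leg 2: from (31.61°, -55.36°), δ = 3235624/6371000 = 0.507868 rad, θ = 336° → φ = 56.75°, λ = -76.51°.
Leg 3: from (56.75°, -76.51°), δ = 3218561/6371000 = 0.505189 rad, θ = 41.6° → φ = 68.48°, λ = -15.37°.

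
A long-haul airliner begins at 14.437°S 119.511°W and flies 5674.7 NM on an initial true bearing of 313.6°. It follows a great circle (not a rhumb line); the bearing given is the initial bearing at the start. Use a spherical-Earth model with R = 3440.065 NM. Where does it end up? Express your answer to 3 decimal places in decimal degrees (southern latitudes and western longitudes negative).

latitude 43.267°, longitude 157.999°

δ = 5674.7/3440.065 = 1.649591 rad (94.5146°).
Start latitude φ₁ = -0.251973 rad; initial bearing θ = 5.473353 rad.
Applying the spherical law of cosines for sides, sin φ₂ = sin φ₁ cos δ + cos φ₁ sin δ cos θ = 0.685395, so φ₂ = 43.267°.
Δλ = atan2( sin θ sin δ cos φ₁ , cos δ − sin φ₁ sin φ₂ ) = atan2(-0.699128, 0.092166) = -1.439722 rad = -82.490°.
λ₂ = -119.511° + -82.490° = -202.001°, normalized to (−180°, 180°] → 157.999°.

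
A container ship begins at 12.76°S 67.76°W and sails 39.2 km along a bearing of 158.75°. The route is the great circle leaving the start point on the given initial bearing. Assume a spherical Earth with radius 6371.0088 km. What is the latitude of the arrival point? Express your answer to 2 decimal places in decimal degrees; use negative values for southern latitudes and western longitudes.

The arc subtends δ = 39.2/6371.0088 = 0.006153 rad at the centre.
With φ₁ = -12.76° = -0.222704 rad and θ = 158.75° = 2.770710 rad:
Applying the spherical law of cosines for sides, sin φ₂ = sin φ₁ cos δ + cos φ₁ sin δ cos θ = -0.226456, so φ₂ = -13.09°.
Then Δλ = atan2(0.002175, 0.949964) = 0.002290 rad, from sin θ sin δ cos φ₁ over cos δ − sin φ₁ sin φ₂.
Hence λ₂ = -67.76° + 0.13° = -67.63°.

latitude -13.09°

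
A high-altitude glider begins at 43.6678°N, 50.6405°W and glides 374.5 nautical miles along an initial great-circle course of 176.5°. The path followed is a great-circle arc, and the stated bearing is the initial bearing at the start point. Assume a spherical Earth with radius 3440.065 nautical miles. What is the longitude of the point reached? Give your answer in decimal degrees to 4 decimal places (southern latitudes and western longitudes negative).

longitude -50.1618°

Central angle δ = d/R = 0.108864 rad.
Start latitude φ₁ = 0.762147 rad; initial bearing θ = 3.080506 rad.
sin φ₂ = sin φ₁ cos δ + cos φ₁ sin δ cos θ = (0.690476)(0.994080) + (0.723355)(0.108649)(-0.998135) = 0.607943
φ₂ = asin(0.607943) = 0.653467 rad = 37.4409°.
Δλ = atan2( sin θ sin δ cos φ₁ , cos δ − sin φ₁ sin φ₂ ) = atan2(0.004798, 0.574310) = 0.008354 rad = 0.4787°.
Hence λ₂ = -50.6405° + 0.4787° = -50.1618°.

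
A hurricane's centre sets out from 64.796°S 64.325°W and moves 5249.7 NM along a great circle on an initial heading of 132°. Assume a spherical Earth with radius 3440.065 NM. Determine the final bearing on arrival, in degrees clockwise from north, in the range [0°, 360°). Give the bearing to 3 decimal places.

Angular distance δ = d/R = 5249.7 / 3440.065 = 1.526047 rad.
Start latitude φ₁ = -1.130904 rad; initial bearing θ = 2.303835 rad.
sin φ₂ = sin φ₁ cos δ + cos φ₁ sin δ cos θ = (-0.904797)(0.044735) + (0.425842)(0.998999)(-0.669131) = -0.325135
φ₂ = asin(-0.325135) = -0.331154 rad = -18.974°.
Δλ = atan2( sin θ sin δ cos φ₁ , cos δ − sin φ₁ sin φ₂ ) = atan2(0.316146, -0.249446) = 2.238808 rad = 128.274°.
λ₂ = -64.325° + 128.274° = 63.949°.
The forward bearing on arrival equals the back-azimuth from the destination plus 180°.
Back-azimuth from P₂ (-18.974°, 63.949°) to P₁ (-64.796°, -64.325°), with Δλ' = λ₁ − λ₂ = -128.274°: atan2( sin Δλ' cos φ₁ , cos φ₂ sin φ₁ − sin φ₂ cos φ₁ cos Δλ' ) = 199.551°.
Final bearing = (199.551° + 180°) mod 360° = 19.551°.

final bearing 19.551°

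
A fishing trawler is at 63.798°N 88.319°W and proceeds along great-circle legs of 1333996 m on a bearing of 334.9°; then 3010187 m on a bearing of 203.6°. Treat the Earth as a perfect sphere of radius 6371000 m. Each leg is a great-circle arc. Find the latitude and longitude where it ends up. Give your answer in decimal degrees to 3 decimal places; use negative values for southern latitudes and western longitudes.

Apply the spherical direct solution leg by leg, carrying full precision between legs.
Leg 1: from (63.798°, -88.319°), δ = 1333996/6371000 = 0.209386 rad, θ = 334.9° → φ = 73.895°, λ = -106.853°.
Leg 2: from (73.895°, -106.853°), δ = 3010187/6371000 = 0.472483 rad, θ = 203.6° → φ = 47.716°, λ = -122.565°.

latitude 47.716°, longitude -122.565°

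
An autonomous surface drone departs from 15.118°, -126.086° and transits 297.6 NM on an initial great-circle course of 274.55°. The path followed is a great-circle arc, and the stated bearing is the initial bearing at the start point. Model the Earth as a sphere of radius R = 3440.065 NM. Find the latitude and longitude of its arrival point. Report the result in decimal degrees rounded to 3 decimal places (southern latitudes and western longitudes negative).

latitude 15.453°, longitude -131.213°

Angular distance δ = d/R = 297.6 / 3440.065 = 0.086510 rad.
Converting: φ₁ = 0.263859 rad, θ = 4.791801 rad.
Destination latitude: φ₂ = arcsin( sin φ₁ cos δ + cos φ₁ sin δ cos θ ) = arcsin(0.266449) = 15.453°.
For the longitude increment, Δλ = atan2( sin θ sin δ cos φ₁, cos δ − sin φ₁ sin φ₂ ) = atan2(-0.083149, 0.926768) = -5.127°.
λ₂ = λ₁ + Δλ = -131.213°.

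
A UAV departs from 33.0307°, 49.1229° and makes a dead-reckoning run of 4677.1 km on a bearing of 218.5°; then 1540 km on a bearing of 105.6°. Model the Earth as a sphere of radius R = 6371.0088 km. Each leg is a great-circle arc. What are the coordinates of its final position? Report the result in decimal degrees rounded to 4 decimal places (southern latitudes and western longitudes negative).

latitude -5.6352°, longitude 37.8544°

Apply the spherical direct solution leg by leg, carrying full precision between legs.
Leg 1: from (33.0307°, 49.1229°), δ = 4677.1/6371.0088 = 0.734122 rad, θ = 218.5° → φ = -1.9986°, λ = 24.4587°.
Leg 2: from (-1.9986°, 24.4587°), δ = 1540/6371.0088 = 0.241720 rad, θ = 105.6° → φ = -5.6352°, λ = 37.8544°.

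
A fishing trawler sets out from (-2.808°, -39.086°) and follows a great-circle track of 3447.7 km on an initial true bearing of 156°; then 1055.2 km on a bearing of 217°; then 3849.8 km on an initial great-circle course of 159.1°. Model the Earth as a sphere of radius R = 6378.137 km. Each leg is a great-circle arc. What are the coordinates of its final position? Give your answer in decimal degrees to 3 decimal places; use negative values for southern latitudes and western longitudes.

latitude -67.745°, longitude 0.094°

Apply the spherical direct solution leg by leg, carrying full precision between legs.
Leg 1: from (-2.808°, -39.086°), δ = 3447.7/6378.137 = 0.540550 rad, θ = 156° → φ = -30.768°, λ = -24.987°.
Leg 2: from (-30.768°, -24.987°), δ = 1055.2/6378.137 = 0.165440 rad, θ = 217° → φ = -38.140°, λ = -32.226°.
Leg 3: from (-38.140°, -32.226°), δ = 3849.8/6378.137 = 0.603593 rad, θ = 159.1° → φ = -67.745°, λ = 0.094°.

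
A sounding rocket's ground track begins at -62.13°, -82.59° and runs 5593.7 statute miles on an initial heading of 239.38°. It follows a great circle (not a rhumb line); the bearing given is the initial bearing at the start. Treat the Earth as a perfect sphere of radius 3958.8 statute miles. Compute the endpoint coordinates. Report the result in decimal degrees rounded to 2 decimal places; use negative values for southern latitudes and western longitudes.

δ = 5593.7/3958.8 = 1.412979 rad (80.9577°).
Converting: φ₁ = -1.084373 rad, θ = 4.177969 rad.
sin φ₂ = sin φ₁ cos δ + cos φ₁ sin δ cos θ = (-0.884011)(0.157163) + (0.467467)(0.987573)(-0.509342) = -0.374076
φ₂ = asin(-0.374076) = -0.383400 rad = -21.97°.
Then Δλ = atan2(-0.397286, -0.173523) = -1.982596 rad, from sin θ sin δ cos φ₁ over cos δ − sin φ₁ sin φ₂.
λ₂ = -82.59° + -113.59° = -196.18°, normalized to (−180°, 180°] → 163.82°.

latitude -21.97°, longitude 163.82°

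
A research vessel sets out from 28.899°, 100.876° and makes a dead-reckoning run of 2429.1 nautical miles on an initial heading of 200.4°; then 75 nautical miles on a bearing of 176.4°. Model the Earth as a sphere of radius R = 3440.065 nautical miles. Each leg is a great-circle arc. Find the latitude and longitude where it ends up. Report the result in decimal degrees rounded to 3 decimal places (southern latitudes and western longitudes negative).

latitude -10.729°, longitude 87.699°

Apply the spherical direct solution leg by leg, carrying full precision between legs.
Leg 1: from (28.899°, 100.876°), δ = 2429.1/3440.065 = 0.706120 rad, θ = 200.4° → φ = -9.482°, λ = 87.619°.
Leg 2: from (-9.482°, 87.619°), δ = 75/3440.065 = 0.021802 rad, θ = 176.4° → φ = -10.729°, λ = 87.699°.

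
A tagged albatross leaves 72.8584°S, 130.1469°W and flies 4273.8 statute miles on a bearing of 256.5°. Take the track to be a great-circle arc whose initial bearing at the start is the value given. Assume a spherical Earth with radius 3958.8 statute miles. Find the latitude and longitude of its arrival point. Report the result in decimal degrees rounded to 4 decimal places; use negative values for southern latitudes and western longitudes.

latitude -30.7587°, longitude 136.0051°

Central angle δ = d/R = 1.079570 rad.
Start latitude φ₁ = -1.271619 rad; initial bearing θ = 4.476770 rad.
sin φ₂ = sin φ₁ cos δ + cos φ₁ sin δ cos θ = (-0.955579)(0.471708) + (0.294734)(0.881755)(-0.233445) = -0.511423
φ₂ = asin(-0.511423) = -0.536840 rad = -30.7587°.
Then Δλ = atan2(-0.252703, -0.016997) = -1.637957 rad, from sin θ sin δ cos φ₁ over cos δ − sin φ₁ sin φ₂.
λ₂ = -130.1469° + -93.8480° = -223.9949°, normalized to (−180°, 180°] → 136.0051°.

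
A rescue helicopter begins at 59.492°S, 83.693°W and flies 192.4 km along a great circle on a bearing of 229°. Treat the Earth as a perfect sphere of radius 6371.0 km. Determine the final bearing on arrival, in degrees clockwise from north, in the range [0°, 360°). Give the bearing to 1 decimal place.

final bearing 231.3°

δ = 192.4/6371 = 0.030199 rad (1.7303°).
Converting: φ₁ = -1.038331 rad, θ = 3.996804 rad.
Applying the spherical law of cosines for sides, sin φ₂ = sin φ₁ cos δ + cos φ₁ sin δ cos θ = -0.871222, so φ₂ = -60.601°.
For the longitude increment, Δλ = atan2( sin θ sin δ cos φ₁, cos δ − sin φ₁ sin φ₂ ) = atan2(-0.011569, 0.248936) = -2.661°.
λ₂ = λ₁ + Δλ = -86.354°.
The forward bearing on arrival equals the back-azimuth from the destination plus 180°.
Back-azimuth from P₂ (-60.6°, -86.4°) to P₁ (-59.5°, -83.7°), with Δλ' = λ₁ − λ₂ = 2.7°: atan2( sin Δλ' cos φ₁ , cos φ₂ sin φ₁ − sin φ₂ cos φ₁ cos Δλ' ) = 51.3°.
Final bearing = (51.3° + 180°) mod 360° = 231.3°.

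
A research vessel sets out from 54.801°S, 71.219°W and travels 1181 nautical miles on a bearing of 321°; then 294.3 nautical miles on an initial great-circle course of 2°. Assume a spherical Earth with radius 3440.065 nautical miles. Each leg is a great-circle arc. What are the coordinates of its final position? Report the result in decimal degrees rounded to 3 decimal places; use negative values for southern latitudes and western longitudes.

latitude -33.321°, longitude -86.657°

Apply the spherical direct solution leg by leg, carrying full precision between legs.
Leg 1: from (-54.801°, -71.219°), δ = 1181/3440.065 = 0.343307 rad, θ = 321° → φ = -38.220°, λ = -86.861°.
Leg 2: from (-38.220°, -86.861°), δ = 294.3/3440.065 = 0.085551 rad, θ = 2° → φ = -33.321°, λ = -86.657°.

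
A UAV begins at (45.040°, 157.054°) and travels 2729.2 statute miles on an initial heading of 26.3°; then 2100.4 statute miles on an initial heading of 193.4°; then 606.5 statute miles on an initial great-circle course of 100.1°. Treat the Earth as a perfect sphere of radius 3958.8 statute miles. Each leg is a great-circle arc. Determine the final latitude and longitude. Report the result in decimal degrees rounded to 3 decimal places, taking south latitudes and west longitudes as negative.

Apply the spherical direct solution leg by leg, carrying full precision between legs.
Leg 1: from (45.040°, 157.054°), δ = 2729.2/3958.8 = 0.689401 rad, θ = 26.3° → φ = 71.611°, λ = -139.646°.
Leg 2: from (71.611°, -139.646°), δ = 2100.4/3958.8 = 0.530565 rad, θ = 193.4° → φ = 41.544°, λ = -148.661°.
Leg 3: from (41.544°, -148.661°), δ = 606.5/3958.8 = 0.153203 rad, θ = 100.1° → φ = 39.449°, λ = -137.441°.

latitude 39.449°, longitude -137.441°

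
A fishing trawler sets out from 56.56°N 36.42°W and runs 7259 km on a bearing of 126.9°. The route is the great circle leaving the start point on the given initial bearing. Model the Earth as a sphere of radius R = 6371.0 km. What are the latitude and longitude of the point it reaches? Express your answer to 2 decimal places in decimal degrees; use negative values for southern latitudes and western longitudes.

The arc subtends δ = 7259/6371 = 1.139382 rad at the centre.
Start latitude φ₁ = 0.987158 rad; initial bearing θ = 2.214823 rad.
Applying the spherical law of cosines for sides, sin φ₂ = sin φ₁ cos δ + cos φ₁ sin δ cos θ = 0.048382, so φ₂ = 2.77°.
For the longitude increment, Δλ = atan2( sin θ sin δ cos φ₁, cos δ − sin φ₁ sin φ₂ ) = atan2(0.400300, 0.377783) = 46.66°.
λ₂ = λ₁ + Δλ = 10.24°.

latitude 2.77°, longitude 10.24°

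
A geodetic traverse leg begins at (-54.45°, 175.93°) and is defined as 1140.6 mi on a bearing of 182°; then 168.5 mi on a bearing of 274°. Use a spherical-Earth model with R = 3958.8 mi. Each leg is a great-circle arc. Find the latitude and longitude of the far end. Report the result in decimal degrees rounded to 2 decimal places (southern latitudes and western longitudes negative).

Apply the spherical direct solution leg by leg, carrying full precision between legs.
Leg 1: from (-54.45°, 175.93°), δ = 1140.6/3958.8 = 0.288118 rad, θ = 182° → φ = -70.94°, λ = 174.19°.
Leg 2: from (-70.94°, 174.19°), δ = 168.5/3958.8 = 0.042563 rad, θ = 274° → φ = -70.62°, λ = 166.84°.

latitude -70.62°, longitude 166.84°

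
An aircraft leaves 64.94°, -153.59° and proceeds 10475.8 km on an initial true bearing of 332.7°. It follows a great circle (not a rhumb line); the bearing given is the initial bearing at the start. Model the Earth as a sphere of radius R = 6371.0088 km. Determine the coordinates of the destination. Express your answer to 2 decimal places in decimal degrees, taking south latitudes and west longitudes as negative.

The arc subtends δ = 10475.8/6371.0088 = 1.644292 rad at the centre.
With φ₁ = 64.94° = 1.133417 rad and θ = 332.7° = 5.806710 rad:
Destination latitude: φ₂ = arcsin( sin φ₁ cos δ + cos φ₁ sin δ cos θ ) = arcsin(0.308856) = 17.99°.
For the longitude increment, Δλ = atan2( sin θ sin δ cos φ₁, cos δ − sin φ₁ sin φ₂ ) = atan2(-0.193744, -0.353211) = -151.25°.
λ₂ = -153.59° + -151.25° = -304.84°, normalized to (−180°, 180°] → 55.16°.

latitude 17.99°, longitude 55.16°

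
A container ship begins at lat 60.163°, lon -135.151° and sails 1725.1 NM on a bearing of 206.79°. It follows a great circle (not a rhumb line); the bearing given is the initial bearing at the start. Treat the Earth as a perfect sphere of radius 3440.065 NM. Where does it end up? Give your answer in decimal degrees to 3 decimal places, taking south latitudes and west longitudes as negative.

latitude 33.171°, longitude -150.153°

Central angle δ = d/R = 0.501473 rad.
Converting: φ₁ = 1.050042 rad, θ = 3.609166 rad.
Applying the spherical law of cosines for sides, sin φ₂ = sin φ₁ cos δ + cos φ₁ sin δ cos θ = 0.547139, so φ₂ = 33.171°.
Then Δλ = atan2(-0.107801, 0.402263) = -0.261833 rad, from sin θ sin δ cos φ₁ over cos δ − sin φ₁ sin φ₂.
Hence λ₂ = -135.151° + -15.002° = -150.153°.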